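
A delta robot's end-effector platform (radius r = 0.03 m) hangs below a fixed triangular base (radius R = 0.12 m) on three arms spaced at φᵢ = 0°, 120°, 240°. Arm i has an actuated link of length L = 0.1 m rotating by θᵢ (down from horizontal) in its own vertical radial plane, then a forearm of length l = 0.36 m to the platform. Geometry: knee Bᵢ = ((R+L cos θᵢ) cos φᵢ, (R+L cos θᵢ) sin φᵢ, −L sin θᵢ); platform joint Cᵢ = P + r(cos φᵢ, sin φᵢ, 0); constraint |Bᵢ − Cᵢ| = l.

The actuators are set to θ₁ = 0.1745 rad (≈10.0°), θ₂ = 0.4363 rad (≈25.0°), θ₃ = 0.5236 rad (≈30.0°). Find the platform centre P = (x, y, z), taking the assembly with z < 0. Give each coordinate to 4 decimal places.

φ1=0.0°: virtual centre (0.1885, 0.0000, -0.0174), radius l
φ2=120.0°: virtual centre (-0.0903, 0.1564, -0.0423), radius l
φ3=240.0°: virtual centre (-0.0883, -0.1529, -0.0500), radius l
eliminate P² terms by subtracting sphere 1 from 2 and 3
[-0.5576 0.3129 -0.0498]·P = -0.0014;  [-0.5536 -0.3059 -0.0653]·P = -0.0021
Cramer: x(z) = 0.0032-0.1037z;  y(z) = 0.0012-0.0257z
quadratic in z: (1.0114)z²+(0.0731)z+(-0.0950)=0, √Δ=0.6241 → z ∈ {-0.3447, 0.2724}; z = -0.3447 (taking z<0)
x = 0.0390, y = 0.0101

(0.0390, 0.0101, -0.3447)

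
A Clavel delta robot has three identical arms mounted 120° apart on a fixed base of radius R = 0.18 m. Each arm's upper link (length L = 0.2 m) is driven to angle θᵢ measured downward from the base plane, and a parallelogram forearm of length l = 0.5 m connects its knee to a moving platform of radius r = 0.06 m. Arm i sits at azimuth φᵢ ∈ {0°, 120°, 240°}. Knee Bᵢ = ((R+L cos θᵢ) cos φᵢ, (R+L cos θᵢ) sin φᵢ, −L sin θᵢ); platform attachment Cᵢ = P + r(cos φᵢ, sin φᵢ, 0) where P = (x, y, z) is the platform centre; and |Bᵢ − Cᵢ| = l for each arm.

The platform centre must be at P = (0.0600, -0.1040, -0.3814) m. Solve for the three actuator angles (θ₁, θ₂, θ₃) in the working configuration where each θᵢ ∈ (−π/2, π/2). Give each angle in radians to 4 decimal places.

arm 1 (φ=0.0°): x'=0.0600, y'=-0.1040
  A=0.0600, B=-0.3814, C=(l²−L²−A²−y'²−z²)/(2L)=0.1253
  θ1 = atan2(B,A) + arccos(C/0.3861) = -0.1745
φ2=120.0° → target in arm frame (-0.1201, 0.0000)
  A cos θ + B sin θ = C:  0.2401·cos θ + -0.3814·sin θ = 0.0173
  √(A²+B²)=0.4507;  θ2 = -1.0090+1.5325 ≈ 0.5235
rotate P by −φ3: (0.0601, 0.1040, -0.3814)
  A=0.0599, B=-0.3814, C=(l²−L²−A²−y'²−z²)/(2L)=0.1253
  θ3 = atan2(B,A) + arccos(C/0.3861) = -0.1748

θ₁ = -0.1745, θ₂ = 0.5235, θ₃ = -0.1748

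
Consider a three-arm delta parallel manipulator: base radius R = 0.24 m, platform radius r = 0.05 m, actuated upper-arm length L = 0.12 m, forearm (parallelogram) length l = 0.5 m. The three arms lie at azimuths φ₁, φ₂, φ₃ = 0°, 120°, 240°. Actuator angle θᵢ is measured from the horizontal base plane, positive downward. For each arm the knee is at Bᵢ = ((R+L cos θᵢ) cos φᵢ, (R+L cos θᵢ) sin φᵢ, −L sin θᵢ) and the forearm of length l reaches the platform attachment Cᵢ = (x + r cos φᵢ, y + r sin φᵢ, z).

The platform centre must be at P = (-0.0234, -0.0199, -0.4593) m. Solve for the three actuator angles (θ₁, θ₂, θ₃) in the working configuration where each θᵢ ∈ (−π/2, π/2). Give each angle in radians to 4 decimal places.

arm 1 (φ=0.0°): x'=-0.0234, y'=-0.0199
  A=0.2134, B=-0.4593, C=(l²−L²−A²−y'²−z²)/(2L)=-0.0887
  γ=atan2(-0.4593,0.2134)=-1.1359;  ψ=arccos(-0.1752)=1.7469;  θ1=γ+ψ≈0.6110
rotate P by −φ2: (-0.0055, 0.0302, -0.4593)
  e−x'=0.1955;  (l²−L²−(e−x')²−y'²−z²)/2L = -0.0604
  √(A²+B²)=0.4992;  θ2 = -1.1683+1.6921 ≈ 0.5238
rotate P by −φ3: (0.0289, -0.0103, -0.4593)
  A cos θ + B sin θ = C:  0.1611·cos θ + -0.4593·sin θ = -0.0059
  √(A²+B²)=0.4867;  θ3 = -1.2335+1.5828 ≈ 0.3493

θ₁ = 0.6110, θ₂ = 0.5238, θ₃ = 0.3493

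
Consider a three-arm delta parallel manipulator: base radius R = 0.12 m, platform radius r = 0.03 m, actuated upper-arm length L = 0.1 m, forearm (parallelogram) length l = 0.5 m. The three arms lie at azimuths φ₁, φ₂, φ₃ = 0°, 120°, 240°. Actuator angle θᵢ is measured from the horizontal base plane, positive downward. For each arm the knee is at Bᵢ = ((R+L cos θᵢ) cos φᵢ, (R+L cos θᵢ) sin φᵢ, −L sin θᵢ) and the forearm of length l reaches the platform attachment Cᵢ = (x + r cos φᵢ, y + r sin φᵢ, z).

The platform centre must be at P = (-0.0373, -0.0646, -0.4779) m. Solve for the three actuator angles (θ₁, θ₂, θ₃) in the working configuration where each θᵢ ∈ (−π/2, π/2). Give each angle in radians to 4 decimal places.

φ1=0.0° → target in arm frame (-0.0373, -0.0646)
  A cos θ + B sin θ = C:  0.1273·cos θ + -0.4779·sin θ = -0.0438
  γ=atan2(-0.4779,0.1273)=-1.3105;  ψ=arccos(-0.0886)=1.6595;  θ1=γ+ψ≈0.3491
arm 2 (φ=120.0°): x'=-0.0373, y'=0.0646
  A=0.1273, B=-0.4779, C=(l²−L²−A²−y'²−z²)/(2L)=-0.0438
  θ2 = atan2(B,A) + arccos(C/0.4946) = 0.3491
φ3=240.0° → target in arm frame (0.0746, 0.0000)
  A cos θ + B sin θ = C:  0.0154·cos θ + -0.4779·sin θ = 0.0569
  √(A²+B²)=0.4781;  θ3 = -1.5386+1.4516 ≈ -0.0870

θ₁ = 0.3491, θ₂ = 0.3491, θ₃ = -0.0870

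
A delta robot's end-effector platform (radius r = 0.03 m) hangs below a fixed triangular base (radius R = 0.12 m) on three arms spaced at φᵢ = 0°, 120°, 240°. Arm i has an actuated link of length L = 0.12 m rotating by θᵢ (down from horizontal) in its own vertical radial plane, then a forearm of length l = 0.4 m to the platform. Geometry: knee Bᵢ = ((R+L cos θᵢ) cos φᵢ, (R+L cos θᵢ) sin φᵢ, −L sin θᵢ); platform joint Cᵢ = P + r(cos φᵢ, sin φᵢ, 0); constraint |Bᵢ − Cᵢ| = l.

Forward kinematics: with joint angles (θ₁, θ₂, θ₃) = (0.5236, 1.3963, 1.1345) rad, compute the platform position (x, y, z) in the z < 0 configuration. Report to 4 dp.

(0.1198, -0.0401, -0.4510)

arm 1 at φ=0.0°: (R−r)+L cos θ1 = 0.1939;  S1 = (0.1939, 0.0000, -0.0600)
S2 = (0.1108·cos120.0°, 0.1108·sin120.0°, -0.1182) = (-0.0554, 0.0960, -0.1182)
S3 = (0.1407·cos240.0°, 0.1407·sin240.0°, -0.1088) = (-0.0704, -0.1219, -0.1088)
subtract pairs → two planes through P
linear system: -0.4987x+0.1920y = -0.0150−-0.1164z; -0.5286x+-0.2437y = -0.0096−-0.0975z
Cramer: x(z) = 0.0246-0.2111z;  y(z) = -0.0140+0.0577z
into |P−S₁|² = l²: 1.0479z² + 0.1899z + -0.1275 = 0;  Δ = 0.5706;  z = -0.4510 or 0.2698 → z<0 root = -0.4510
x = 0.1198, y = -0.0401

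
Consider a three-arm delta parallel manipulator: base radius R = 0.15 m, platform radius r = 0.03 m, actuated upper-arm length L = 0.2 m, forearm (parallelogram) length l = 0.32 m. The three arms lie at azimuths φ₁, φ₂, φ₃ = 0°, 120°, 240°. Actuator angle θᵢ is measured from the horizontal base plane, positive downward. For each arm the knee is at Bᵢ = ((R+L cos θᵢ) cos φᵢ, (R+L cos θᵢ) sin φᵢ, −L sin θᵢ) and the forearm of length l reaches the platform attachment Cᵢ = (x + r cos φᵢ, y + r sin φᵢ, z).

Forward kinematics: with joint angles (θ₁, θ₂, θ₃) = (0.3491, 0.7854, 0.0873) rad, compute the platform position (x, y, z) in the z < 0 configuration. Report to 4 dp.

φ1=0.0°: virtual centre (0.3079, 0.0000, -0.0684), radius l
O2 = (0.2614·cos120.0°, 0.2614·sin120.0°, -0.1414) = (-0.1307, 0.2264, -0.1414)
arm 3 at φ=240.0°: ρ3 = 0.3192;  O3 = (-0.1596, -0.2765, -0.0174)
subtract pairs → two planes through P
[-0.8773 0.4528 -0.1460]·P = -0.0112;  [-0.9351 -0.5529 0.1019]·P = 0.0027
det = 0.9085;  x = 0.0054+-0.0381z,  y = -0.0141+0.2487z
into |P−O₁|² = l²: 1.0633z² + 0.1528z + -0.0060 = 0;  Δ = 0.0490;  z = -0.1759 or 0.0322 → z<0 root = -0.1759
x = 0.0121, y = -0.0579

(0.0121, -0.0579, -0.1759)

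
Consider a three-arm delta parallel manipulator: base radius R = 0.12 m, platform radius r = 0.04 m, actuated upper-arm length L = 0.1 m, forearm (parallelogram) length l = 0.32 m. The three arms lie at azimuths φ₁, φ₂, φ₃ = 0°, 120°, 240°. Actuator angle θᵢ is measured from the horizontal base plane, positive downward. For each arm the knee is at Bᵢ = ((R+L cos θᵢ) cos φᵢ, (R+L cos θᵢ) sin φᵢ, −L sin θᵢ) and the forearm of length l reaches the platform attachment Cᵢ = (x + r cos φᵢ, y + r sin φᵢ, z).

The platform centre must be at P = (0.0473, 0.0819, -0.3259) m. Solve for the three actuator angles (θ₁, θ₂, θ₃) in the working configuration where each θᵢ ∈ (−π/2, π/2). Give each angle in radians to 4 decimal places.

rotate P by −φ1: (0.0473, 0.0819, -0.3259)
  e−x'=0.0327;  (l²−L²−(e−x')²−y'²−z²)/2L = -0.1079
  γ=atan2(-0.3259,0.0327)=-1.4708;  ψ=arccos(-0.3295)=1.9066;  θ1=γ+ψ≈0.4358
rotate P by −φ2: (0.0473, -0.0819, -0.3259)
  e−x'=0.0327;  (l²−L²−(e−x')²−y'²−z²)/2L = -0.1080
  √(A²+B²)=0.3275;  θ2 = -1.4707+1.9067 ≈ 0.4360
arm 3 (φ=240.0°): x'=-0.0946, y'=0.0000
  A=0.1746, B=-0.3259, C=(l²−L²−A²−y'²−z²)/(2L)=-0.2214
  γ=atan2(-0.3259,0.1746)=-1.0790;  ψ=arccos(-0.5990)=2.2130;  θ3=γ+ψ≈1.1340

θ₁ = 0.4358, θ₂ = 0.4360, θ₃ = 1.1340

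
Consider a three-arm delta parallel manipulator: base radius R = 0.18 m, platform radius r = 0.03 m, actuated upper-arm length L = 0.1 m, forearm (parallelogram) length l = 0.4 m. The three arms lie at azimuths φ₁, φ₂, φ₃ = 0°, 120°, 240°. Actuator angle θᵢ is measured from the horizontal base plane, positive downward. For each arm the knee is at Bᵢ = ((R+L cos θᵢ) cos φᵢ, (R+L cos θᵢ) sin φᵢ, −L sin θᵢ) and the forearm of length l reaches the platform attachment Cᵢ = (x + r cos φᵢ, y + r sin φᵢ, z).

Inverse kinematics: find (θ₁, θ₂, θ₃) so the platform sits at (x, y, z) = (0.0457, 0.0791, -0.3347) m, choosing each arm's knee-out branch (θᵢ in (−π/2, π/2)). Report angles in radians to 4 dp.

θ₁ = 0.0003, θ₂ = 0.0006, θ₃ = 0.8730

φ1=0.0° → target in arm frame (0.0457, 0.0791)
  A=0.1043, B=-0.3347, C=(l²−L²−A²−y'²−z²)/(2L)=0.1042
  γ=atan2(-0.3347,0.1043)=-1.2687;  ψ=arccos(0.2972)=1.2690;  θ1=γ+ψ≈0.0003
φ2=120.0° → target in arm frame (0.0457, -0.0791)
  e−x'=0.1043;  (l²−L²−(e−x')²−y'²−z²)/2L = 0.1041
  √(A²+B²)=0.3506;  θ2 = -1.2686+1.2692 ≈ 0.0006
rotate P by −φ3: (-0.0914, 0.0000, -0.3347)
  A=0.2414, B=-0.3347, C=(l²−L²−A²−y'²−z²)/(2L)=-0.1014
  γ=atan2(-0.3347,0.2414)=-0.9460;  ψ=arccos(-0.2457)=1.8190;  θ3=γ+ψ≈0.8730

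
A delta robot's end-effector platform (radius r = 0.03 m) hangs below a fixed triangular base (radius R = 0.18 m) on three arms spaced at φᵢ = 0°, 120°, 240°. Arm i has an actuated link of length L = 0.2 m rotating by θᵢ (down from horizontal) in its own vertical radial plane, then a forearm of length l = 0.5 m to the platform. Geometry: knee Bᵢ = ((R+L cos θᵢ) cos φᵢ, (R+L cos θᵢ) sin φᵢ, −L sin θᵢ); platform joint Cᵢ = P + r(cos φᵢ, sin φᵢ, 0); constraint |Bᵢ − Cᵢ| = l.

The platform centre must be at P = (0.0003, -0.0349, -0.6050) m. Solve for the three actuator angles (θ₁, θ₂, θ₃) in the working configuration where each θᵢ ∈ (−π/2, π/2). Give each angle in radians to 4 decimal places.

θ₁ = 1.0473, θ₂ = 1.1346, θ₃ = 0.9599

arm 1 (φ=0.0°): x'=0.0003, y'=-0.0349
  e−x'=0.1497;  (l²−L²−(e−x')²−y'²−z²)/2L = -0.4491
  γ=atan2(-0.6050,0.1497)=-1.3282;  ψ=arccos(-0.7206)=2.3755;  θ1=γ+ψ≈1.0473
arm 2 (φ=120.0°): x'=-0.0304, y'=0.0172
  A=0.1804, B=-0.6050, C=(l²−L²−A²−y'²−z²)/(2L)=-0.4721
  √(A²+B²)=0.6313;  θ2 = -1.2810+2.4156 ≈ 1.1346
rotate P by −φ3: (0.0301, 0.0177, -0.6050)
  A=0.1199, B=-0.6050, C=(l²−L²−A²−y'²−z²)/(2L)=-0.4268
  √(A²+B²)=0.6168;  θ3 = -1.3751+2.3350 ≈ 0.9599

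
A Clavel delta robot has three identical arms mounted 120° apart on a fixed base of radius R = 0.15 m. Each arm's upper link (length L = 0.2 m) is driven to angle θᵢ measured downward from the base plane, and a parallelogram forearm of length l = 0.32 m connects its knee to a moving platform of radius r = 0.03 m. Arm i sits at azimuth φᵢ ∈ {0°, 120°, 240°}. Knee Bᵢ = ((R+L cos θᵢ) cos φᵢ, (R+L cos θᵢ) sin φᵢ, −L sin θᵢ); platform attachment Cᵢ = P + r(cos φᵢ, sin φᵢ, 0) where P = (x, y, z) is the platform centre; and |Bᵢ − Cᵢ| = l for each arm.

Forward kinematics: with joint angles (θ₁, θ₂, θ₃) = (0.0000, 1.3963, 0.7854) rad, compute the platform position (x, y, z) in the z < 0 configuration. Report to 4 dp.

(0.1408, -0.0945, -0.2477)

centre 1 = (0.3200·cos0.0°, 0.3200·sin0.0°, 0.0000) = (0.3200, 0.0000, 0.0000)
centre 2 = (0.1547·cos120.0°, 0.1547·sin120.0°, -0.1970) = (-0.0774, 0.1340, -0.1970)
arm 3 at φ=240.0°: ρ3 = 0.2614;  centre 3 = (-0.1307, -0.2264, -0.1414)
|centre ₂|²−|centre ₁|² = -0.0397;  |centre ₃|²−|centre ₁|² = -0.0141
plane₁₂: -0.7947x+0.2680y+-0.3939z = -0.0397
Cramer: x(z) = 0.0361-0.4226z;  y(z) = -0.0409+0.2167z
quadratic in z: (1.2255)z²+(0.2222)z+(-0.0201)=0, √Δ=0.3849 → z ∈ {-0.2477, 0.0664}; z = -0.2477 (taking z<0)
x = 0.1408, y = -0.0945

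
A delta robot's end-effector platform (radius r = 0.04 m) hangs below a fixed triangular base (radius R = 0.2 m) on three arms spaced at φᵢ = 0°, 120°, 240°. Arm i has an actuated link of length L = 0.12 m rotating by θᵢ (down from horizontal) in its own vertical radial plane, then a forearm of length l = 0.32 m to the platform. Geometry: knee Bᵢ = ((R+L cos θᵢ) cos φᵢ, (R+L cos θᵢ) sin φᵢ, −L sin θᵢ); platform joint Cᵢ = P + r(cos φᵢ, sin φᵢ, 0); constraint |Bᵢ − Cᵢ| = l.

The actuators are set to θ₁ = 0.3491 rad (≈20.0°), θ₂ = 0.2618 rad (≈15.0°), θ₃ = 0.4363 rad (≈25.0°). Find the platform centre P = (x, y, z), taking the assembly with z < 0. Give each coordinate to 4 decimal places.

(0.0002, 0.0111, -0.2083)

centre 1 = (0.2728·cos0.0°, 0.2728·sin0.0°, -0.0410) = (0.2728, 0.0000, -0.0410)
arm 2 at φ=120.0°: (R−r)+L cos θ2 = 0.2759;  centre 2 = (-0.1380, 0.2389, -0.0311)
arm 3 at φ=240.0°: (R−r)+L cos θ3 = 0.2688;  centre 3 = (-0.1344, -0.2328, -0.0507)
subtract pairs → two planes through P
plane₁₂: -0.8214x+0.4779y+0.0200z = 0.0010
det = 0.7715;  x = 0.0002+0.0001z,  y = 0.0024+-0.0417z
quadratic in z: (1.0017)z²+(0.0818)z+(-0.0264)=0, √Δ=0.3355 → z ∈ {-0.2083, 0.1266}; z = -0.2083 (taking z<0)
x = 0.0002, y = 0.0111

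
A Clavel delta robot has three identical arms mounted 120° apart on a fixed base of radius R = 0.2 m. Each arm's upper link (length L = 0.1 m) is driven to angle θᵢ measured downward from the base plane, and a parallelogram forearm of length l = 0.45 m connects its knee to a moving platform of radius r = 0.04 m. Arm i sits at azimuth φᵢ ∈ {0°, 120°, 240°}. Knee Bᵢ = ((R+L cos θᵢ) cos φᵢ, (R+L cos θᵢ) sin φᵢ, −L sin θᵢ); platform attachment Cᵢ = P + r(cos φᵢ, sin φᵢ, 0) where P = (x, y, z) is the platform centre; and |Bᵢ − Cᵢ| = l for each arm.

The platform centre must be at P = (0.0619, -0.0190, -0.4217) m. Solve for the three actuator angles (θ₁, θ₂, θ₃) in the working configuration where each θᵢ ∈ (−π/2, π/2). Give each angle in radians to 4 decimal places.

θ₁ = 0.1744, θ₂ = 0.7853, θ₃ = 0.6106

φ1=0.0° → target in arm frame (0.0619, -0.0190)
  A cos θ + B sin θ = C:  0.0981·cos θ + -0.4217·sin θ = 0.0234
  √(A²+B²)=0.4330;  θ1 = -1.3422+1.5167 ≈ 0.1744
arm 2 (φ=120.0°): x'=-0.0474, y'=-0.0441
  e−x'=0.2074;  (l²−L²−(e−x')²−y'²−z²)/2L = -0.1515
  √(A²+B²)=0.4699;  θ2 = -1.1137+1.8990 ≈ 0.7853
arm 3 (φ=240.0°): x'=-0.0145, y'=0.0631
  A=0.1745, B=-0.4217, C=(l²−L²−A²−y'²−z²)/(2L)=-0.0988
  √(A²+B²)=0.4564;  θ3 = -1.1785+1.7890 ≈ 0.6106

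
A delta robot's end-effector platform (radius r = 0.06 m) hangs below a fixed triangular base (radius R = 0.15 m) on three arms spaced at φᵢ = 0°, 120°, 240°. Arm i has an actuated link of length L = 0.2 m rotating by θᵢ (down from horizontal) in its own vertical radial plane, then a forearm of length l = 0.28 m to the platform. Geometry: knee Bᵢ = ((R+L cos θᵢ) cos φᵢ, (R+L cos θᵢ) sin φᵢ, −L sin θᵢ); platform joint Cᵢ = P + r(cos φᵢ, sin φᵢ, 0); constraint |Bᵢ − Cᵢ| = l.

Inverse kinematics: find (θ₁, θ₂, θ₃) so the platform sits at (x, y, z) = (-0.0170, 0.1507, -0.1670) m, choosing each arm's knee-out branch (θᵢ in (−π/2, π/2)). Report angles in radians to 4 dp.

θ₁ = 0.8725, θ₂ = -0.3492, θ₃ = 1.3087

rotate P by −φ1: (-0.0170, 0.1507, -0.1670)
  e−x'=0.1070;  (l²−L²−(e−x')²−y'²−z²)/2L = -0.0591
  θ1 = atan2(B,A) + arccos(C/0.1983) = 0.8725
arm 2 (φ=120.0°): x'=0.1390, y'=-0.0606
  A=-0.0490, B=-0.1670, C=(l²−L²−A²−y'²−z²)/(2L)=0.0111
  θ2 = atan2(B,A) + arccos(C/0.1740) = -0.3492
rotate P by −φ3: (-0.1220, -0.0901, -0.1670)
  e−x'=0.2120;  (l²−L²−(e−x')²−y'²−z²)/2L = -0.1064
  √(A²+B²)=0.2699;  θ3 = -0.6672+1.9759 ≈ 1.3087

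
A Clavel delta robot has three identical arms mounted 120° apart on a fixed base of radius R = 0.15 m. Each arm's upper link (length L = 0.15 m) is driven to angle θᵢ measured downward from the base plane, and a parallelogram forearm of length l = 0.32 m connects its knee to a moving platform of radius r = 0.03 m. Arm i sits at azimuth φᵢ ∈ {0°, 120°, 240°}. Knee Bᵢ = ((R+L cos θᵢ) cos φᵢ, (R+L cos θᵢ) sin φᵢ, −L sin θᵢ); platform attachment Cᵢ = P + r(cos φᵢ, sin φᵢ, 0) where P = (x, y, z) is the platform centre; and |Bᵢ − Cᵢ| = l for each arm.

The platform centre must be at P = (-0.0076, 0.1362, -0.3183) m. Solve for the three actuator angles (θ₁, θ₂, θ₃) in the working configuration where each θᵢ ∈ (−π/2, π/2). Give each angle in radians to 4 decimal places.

arm 1 (φ=0.0°): x'=-0.0076, y'=0.1362
  A=0.1276, B=-0.3183, C=(l²−L²−A²−y'²−z²)/(2L)=-0.1875
  θ1 = atan2(B,A) + arccos(C/0.3429) = 0.9597
arm 2 (φ=120.0°): x'=0.1218, y'=-0.0615
  e−x'=-0.0018;  (l²−L²−(e−x')²−y'²−z²)/2L = -0.0840
  γ=atan2(-0.3183,-0.0018)=-1.5763;  ψ=arccos(-0.2639)=1.8379;  θ2=γ+ψ≈0.2616
arm 3 (φ=240.0°): x'=-0.1142, y'=-0.0747
  e−x'=0.2342;  (l²−L²−(e−x')²−y'²−z²)/2L = -0.2727
  θ3 = atan2(B,A) + arccos(C/0.3951) = 1.3960

θ₁ = 0.9597, θ₂ = 0.2616, θ₃ = 1.3960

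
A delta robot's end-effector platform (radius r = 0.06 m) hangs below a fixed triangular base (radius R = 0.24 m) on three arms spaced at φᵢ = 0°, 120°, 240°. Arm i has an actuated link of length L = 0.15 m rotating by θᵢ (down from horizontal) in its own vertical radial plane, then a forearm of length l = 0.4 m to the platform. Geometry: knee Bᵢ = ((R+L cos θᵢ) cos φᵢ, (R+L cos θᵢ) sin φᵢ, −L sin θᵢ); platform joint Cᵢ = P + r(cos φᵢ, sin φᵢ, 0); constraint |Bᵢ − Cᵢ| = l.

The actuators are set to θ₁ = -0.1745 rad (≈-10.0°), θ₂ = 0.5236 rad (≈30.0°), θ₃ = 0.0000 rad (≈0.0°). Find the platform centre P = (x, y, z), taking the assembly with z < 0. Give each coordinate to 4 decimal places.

φ1=0.0°: virtual centre (0.3277, 0.0000, 0.0260), radius l
φ2=120.0°: virtual centre (-0.1550, 0.2684, -0.0750), radius l
O3 = (0.3300·cos240.0°, 0.3300·sin240.0°, 0.0000) = (-0.1650, -0.2858, 0.0000)
|O₂|²−|O₁|² = -0.0064;  |O₃|²−|O₁|² = 0.0008
linear system: -0.9653x+0.5368y = -0.0064−-0.2021z; -0.9854x+-0.5716y = 0.0008−-0.0521z
Cramer: x(z) = 0.0030-0.1327z;  y(z) = -0.0066+0.1377z
into |P−O₁|² = l²: 1.0366z² + 0.0323z + -0.0538 = 0;  Δ = 0.2242;  z = -0.2440 or 0.2128 → z<0 root = -0.2440
x = 0.0354, y = -0.0402

(0.0354, -0.0402, -0.2440)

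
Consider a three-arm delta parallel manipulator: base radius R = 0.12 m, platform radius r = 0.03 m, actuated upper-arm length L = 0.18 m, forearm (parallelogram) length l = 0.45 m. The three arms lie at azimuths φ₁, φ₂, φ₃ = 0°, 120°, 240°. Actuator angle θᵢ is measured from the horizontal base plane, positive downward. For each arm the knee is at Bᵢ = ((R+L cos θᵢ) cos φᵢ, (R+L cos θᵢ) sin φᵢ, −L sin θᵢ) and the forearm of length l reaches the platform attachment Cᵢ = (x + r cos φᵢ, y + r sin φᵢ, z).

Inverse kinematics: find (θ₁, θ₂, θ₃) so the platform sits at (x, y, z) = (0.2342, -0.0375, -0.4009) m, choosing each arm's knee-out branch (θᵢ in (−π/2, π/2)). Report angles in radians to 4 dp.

φ1=0.0° → target in arm frame (0.2342, -0.0375)
  e−x'=-0.1442;  (l²−L²−(e−x')²−y'²−z²)/2L = -0.0356
  θ1 = atan2(B,A) + arccos(C/0.4260) = -0.2616
φ2=120.0° → target in arm frame (-0.1496, -0.1841)
  A=0.2396, B=-0.4009, C=(l²−L²−A²−y'²−z²)/(2L)=-0.2275
  θ2 = atan2(B,A) + arccos(C/0.4670) = 1.0474
arm 3 (φ=240.0°): x'=-0.0846, y'=0.2216
  A cos θ + B sin θ = C:  0.1746·cos θ + -0.4009·sin θ = -0.1950
  θ3 = atan2(B,A) + arccos(C/0.4373) = 0.8731

θ₁ = -0.2616, θ₂ = 1.0474, θ₃ = 0.8731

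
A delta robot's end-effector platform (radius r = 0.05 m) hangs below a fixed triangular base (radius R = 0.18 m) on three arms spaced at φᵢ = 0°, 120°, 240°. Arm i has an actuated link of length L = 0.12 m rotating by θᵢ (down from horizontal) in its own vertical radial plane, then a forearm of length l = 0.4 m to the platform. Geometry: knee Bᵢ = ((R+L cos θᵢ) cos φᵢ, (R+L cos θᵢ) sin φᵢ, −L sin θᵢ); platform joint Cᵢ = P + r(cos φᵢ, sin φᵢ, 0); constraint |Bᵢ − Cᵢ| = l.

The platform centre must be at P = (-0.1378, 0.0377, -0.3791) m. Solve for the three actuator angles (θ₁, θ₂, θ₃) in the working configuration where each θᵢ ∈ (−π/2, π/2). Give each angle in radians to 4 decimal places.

θ₁ = 1.3091, θ₂ = 0.1740, θ₃ = 0.5235

φ1=0.0° → target in arm frame (-0.1378, 0.0377)
  A cos θ + B sin θ = C:  0.2678·cos θ + -0.3791·sin θ = -0.2969
  θ1 = atan2(B,A) + arccos(C/0.4641) = 1.3091
rotate P by −φ2: (0.1015, 0.1005, -0.3791)
  A=0.0285, B=-0.3791, C=(l²−L²−A²−y'²−z²)/(2L)=-0.0376
  γ=atan2(-0.3791,0.0285)=-1.4959;  ψ=arccos(-0.0989)=1.6699;  θ2=γ+ψ≈0.1740
rotate P by −φ3: (0.0363, -0.1382, -0.3791)
  A=0.0937, B=-0.3791, C=(l²−L²−A²−y'²−z²)/(2L)=-0.1083
  √(A²+B²)=0.3905;  θ3 = -1.3284+1.8519 ≈ 0.5235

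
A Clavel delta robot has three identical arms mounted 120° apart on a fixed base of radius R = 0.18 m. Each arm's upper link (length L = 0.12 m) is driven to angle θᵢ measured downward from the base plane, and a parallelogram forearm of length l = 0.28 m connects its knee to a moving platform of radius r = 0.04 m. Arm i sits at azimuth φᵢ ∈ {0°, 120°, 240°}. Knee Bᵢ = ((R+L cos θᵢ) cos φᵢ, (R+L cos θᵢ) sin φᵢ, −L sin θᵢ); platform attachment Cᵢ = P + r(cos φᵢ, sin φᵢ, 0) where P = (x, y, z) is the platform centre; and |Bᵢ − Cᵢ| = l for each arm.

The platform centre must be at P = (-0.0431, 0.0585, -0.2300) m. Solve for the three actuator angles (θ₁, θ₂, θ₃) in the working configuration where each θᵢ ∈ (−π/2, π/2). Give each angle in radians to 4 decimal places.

φ1=0.0° → target in arm frame (-0.0431, 0.0585)
  e−x'=0.1831;  (l²−L²−(e−x')²−y'²−z²)/2L = -0.1077
  γ=atan2(-0.2300,0.1831)=-0.8984;  ψ=arccos(-0.3663)=1.9459;  θ1=γ+ψ≈1.0474
φ2=120.0° → target in arm frame (0.0722, 0.0081)
  e−x'=0.0678;  (l²−L²−(e−x')²−y'²−z²)/2L = 0.0268
  γ=atan2(-0.2300,0.0678)=-1.2842;  ψ=arccos(0.1119)=1.4587;  θ2=γ+ψ≈0.1745
arm 3 (φ=240.0°): x'=-0.0291, y'=-0.0666
  A=0.1691, B=-0.2300, C=(l²−L²−A²−y'²−z²)/(2L)=-0.0914
  θ3 = atan2(B,A) + arccos(C/0.2855) = 0.9598

θ₁ = 1.0474, θ₂ = 0.1745, θ₃ = 0.9598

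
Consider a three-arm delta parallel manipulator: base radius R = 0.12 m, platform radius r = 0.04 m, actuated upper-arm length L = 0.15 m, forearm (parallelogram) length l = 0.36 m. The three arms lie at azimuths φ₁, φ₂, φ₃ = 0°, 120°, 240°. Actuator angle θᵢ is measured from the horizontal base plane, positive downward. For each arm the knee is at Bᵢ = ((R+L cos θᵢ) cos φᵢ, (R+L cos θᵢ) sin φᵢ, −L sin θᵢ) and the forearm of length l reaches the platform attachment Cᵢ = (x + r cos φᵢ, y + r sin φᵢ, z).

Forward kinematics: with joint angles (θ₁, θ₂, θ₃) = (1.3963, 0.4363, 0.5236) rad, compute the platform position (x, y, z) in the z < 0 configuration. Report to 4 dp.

(-0.1769, 0.0115, -0.3701)

arm 1 at φ=0.0°: e+L cos θ1 = 0.1060;  O1 = (0.1060, 0.0000, -0.1477)
φ2=120.0°: virtual centre (-0.1080, 0.1870, -0.0634), radius l
arm 3 at φ=240.0°: e+L cos θ3 = 0.2099;  O3 = (-0.1050, -0.1818, -0.0750)
|O₂|²−|O₁|² = 0.0176;  |O₃|²−|O₁|² = 0.0166
linear system: -0.4280x+0.3740y = 0.0176−0.1687z; -0.4220x+-0.3636y = 0.0166−0.1454z
det = 0.3135;  x = -0.0402+0.3692z,  y = 0.0010+-0.0285z
quadratic in z: (1.1371)z²+(0.1874)z+(-0.0864)=0, √Δ=0.6542 → z ∈ {-0.3701, 0.2053}; z = -0.3701 (taking z<0)
x = -0.1769, y = 0.0115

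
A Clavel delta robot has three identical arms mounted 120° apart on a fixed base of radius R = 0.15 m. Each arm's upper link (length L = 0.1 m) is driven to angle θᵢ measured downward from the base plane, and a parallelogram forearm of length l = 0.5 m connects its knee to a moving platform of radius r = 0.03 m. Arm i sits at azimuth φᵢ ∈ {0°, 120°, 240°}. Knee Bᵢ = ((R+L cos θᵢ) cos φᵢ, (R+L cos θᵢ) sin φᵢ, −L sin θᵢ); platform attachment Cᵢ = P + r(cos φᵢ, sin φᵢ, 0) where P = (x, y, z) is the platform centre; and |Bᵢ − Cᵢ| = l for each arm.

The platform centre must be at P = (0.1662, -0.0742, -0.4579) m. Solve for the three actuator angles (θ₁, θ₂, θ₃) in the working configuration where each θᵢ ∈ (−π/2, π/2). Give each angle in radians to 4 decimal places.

φ1=0.0° → target in arm frame (0.1662, -0.0742)
  e−x'=-0.0462;  (l²−L²−(e−x')²−y'²−z²)/2L = 0.1134
  θ1 = atan2(B,A) + arccos(C/0.4602) = -0.3496
arm 2 (φ=120.0°): x'=-0.1474, y'=-0.1068
  A=0.2674, B=-0.4579, C=(l²−L²−A²−y'²−z²)/(2L)=-0.2628
  √(A²+B²)=0.5302;  θ2 = -1.0423+2.0894 ≈ 1.0471
rotate P by −φ3: (-0.0188, 0.1810, -0.4579)
  A=0.1388, B=-0.4579, C=(l²−L²−A²−y'²−z²)/(2L)=-0.1086
  θ3 = atan2(B,A) + arccos(C/0.4785) = 0.5234

θ₁ = -0.3496, θ₂ = 1.0471, θ₃ = 0.5234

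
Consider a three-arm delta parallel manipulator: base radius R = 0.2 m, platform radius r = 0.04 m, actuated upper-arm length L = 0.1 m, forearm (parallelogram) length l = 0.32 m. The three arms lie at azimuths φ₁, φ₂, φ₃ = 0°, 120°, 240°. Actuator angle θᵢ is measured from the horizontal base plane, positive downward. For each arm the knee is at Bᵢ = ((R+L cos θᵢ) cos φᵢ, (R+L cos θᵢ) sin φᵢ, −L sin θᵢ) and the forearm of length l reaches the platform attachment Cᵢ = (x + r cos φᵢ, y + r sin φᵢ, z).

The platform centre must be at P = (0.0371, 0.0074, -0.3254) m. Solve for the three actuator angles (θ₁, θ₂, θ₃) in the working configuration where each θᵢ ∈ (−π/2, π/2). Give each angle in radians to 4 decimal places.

arm 1 (φ=0.0°): x'=0.0371, y'=0.0074
  A cos θ + B sin θ = C:  0.1229·cos θ + -0.3254·sin θ = -0.1432
  γ=atan2(-0.3254,0.1229)=-1.2097;  ψ=arccos(-0.4118)=1.9952;  θ1=γ+ψ≈0.7855
rotate P by −φ2: (-0.0121, -0.0358, -0.3254)
  A cos θ + B sin θ = C:  0.1721·cos θ + -0.3254·sin θ = -0.2220
  θ2 = atan2(B,A) + arccos(C/0.3681) = 1.1339
rotate P by −φ3: (-0.0250, 0.0284, -0.3254)
  A=0.1850, B=-0.3254, C=(l²−L²−A²−y'²−z²)/(2L)=-0.2425
  γ=atan2(-0.3254,0.1850)=-1.0539;  ψ=arccos(-0.6479)=2.2757;  θ3=γ+ψ≈1.2217

θ₁ = 0.7855, θ₂ = 1.1339, θ₃ = 1.2217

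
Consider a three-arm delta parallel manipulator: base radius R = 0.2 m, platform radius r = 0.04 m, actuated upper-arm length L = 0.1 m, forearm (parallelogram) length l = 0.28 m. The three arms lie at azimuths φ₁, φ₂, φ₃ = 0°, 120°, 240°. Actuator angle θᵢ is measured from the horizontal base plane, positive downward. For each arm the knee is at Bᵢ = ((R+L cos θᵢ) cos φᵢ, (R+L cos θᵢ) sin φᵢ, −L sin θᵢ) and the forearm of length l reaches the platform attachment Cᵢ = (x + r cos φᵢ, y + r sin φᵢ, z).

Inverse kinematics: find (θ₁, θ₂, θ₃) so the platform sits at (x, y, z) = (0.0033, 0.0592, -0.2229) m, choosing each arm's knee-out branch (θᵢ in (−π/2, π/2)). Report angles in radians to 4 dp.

rotate P by −φ1: (0.0033, 0.0592, -0.2229)
  A cos θ + B sin θ = C:  0.1567·cos θ + -0.2229·sin θ = -0.0467
  √(A²+B²)=0.2725;  θ1 = -0.9581+1.7431 ≈ 0.7851
rotate P by −φ2: (0.0496, -0.0325, -0.2229)
  A=0.1104, B=-0.2229, C=(l²−L²−A²−y'²−z²)/(2L)=0.0274
  θ2 = atan2(B,A) + arccos(C/0.2487) = 0.3495
rotate P by −φ3: (-0.0529, -0.0267, -0.2229)
  e−x'=0.2129;  (l²−L²−(e−x')²−y'²−z²)/2L = -0.1367
  γ=atan2(-0.2229,0.2129)=-0.8083;  ψ=arccos(-0.4434)=2.0302;  θ3=γ+ψ≈1.2219

θ₁ = 0.7851, θ₂ = 0.3495, θ₃ = 1.2219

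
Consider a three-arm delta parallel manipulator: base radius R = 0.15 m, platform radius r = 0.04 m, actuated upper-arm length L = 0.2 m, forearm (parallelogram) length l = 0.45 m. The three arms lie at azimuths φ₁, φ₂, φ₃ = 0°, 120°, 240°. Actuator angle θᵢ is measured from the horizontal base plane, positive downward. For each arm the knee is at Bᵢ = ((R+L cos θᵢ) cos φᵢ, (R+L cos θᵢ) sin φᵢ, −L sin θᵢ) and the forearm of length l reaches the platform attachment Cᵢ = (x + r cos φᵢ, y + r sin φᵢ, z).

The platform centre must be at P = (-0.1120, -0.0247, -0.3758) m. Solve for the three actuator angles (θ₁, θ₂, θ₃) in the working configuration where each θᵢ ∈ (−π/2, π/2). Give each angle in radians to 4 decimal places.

arm 1 (φ=0.0°): x'=-0.1120, y'=-0.0247
  e−x'=0.2220;  (l²−L²−(e−x')²−y'²−z²)/2L = -0.0715
  √(A²+B²)=0.4365;  θ1 = -1.0372+1.7355 ≈ 0.6983
arm 2 (φ=120.0°): x'=0.0346, y'=0.1093
  A=0.0754, B=-0.3758, C=(l²−L²−A²−y'²−z²)/(2L)=0.0091
  √(A²+B²)=0.3833;  θ2 = -1.3728+1.5471 ≈ 0.1743
φ3=240.0° → target in arm frame (0.0774, -0.0846)
  A cos θ + B sin θ = C:  0.0326·cos θ + -0.3758·sin θ = 0.0326
  θ3 = atan2(B,A) + arccos(C/0.3772) = 0.0000

θ₁ = 0.6983, θ₂ = 0.1743, θ₃ = 0.0000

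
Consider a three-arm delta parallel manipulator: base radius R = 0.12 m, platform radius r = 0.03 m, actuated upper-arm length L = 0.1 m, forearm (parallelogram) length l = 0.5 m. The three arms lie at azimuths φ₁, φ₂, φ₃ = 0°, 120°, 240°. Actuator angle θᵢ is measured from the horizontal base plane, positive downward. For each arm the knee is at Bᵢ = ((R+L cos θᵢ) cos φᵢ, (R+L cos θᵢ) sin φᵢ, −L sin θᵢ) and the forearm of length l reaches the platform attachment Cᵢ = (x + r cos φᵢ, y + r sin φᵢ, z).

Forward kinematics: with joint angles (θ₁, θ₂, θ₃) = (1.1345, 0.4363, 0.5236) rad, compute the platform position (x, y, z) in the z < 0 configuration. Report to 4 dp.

centre 1 = (0.1323·cos0.0°, 0.1323·sin0.0°, -0.0906) = (0.1323, 0.0000, -0.0906)
arm 2 at φ=120.0°: ρ2 = 0.1806;  centre 2 = (-0.0903, 0.1564, -0.0423)
arm 3 at φ=240.0°: ρ3 = 0.1766;  centre 3 = (-0.0883, -0.1529, -0.0500)
subtract pairs → two planes through P
[-0.4451 0.3129 0.0967]·P = 0.0087;  [-0.4411 -0.3059 0.0813]·P = 0.0080
det = 0.2742;  x = -0.0188+0.2007z,  y = 0.0010+-0.0237z
quadratic in z: (1.0408)z²+(0.1206)z+(-0.2190)=0, √Δ=0.9624 → z ∈ {-0.5202, 0.4044}; z = -0.5202 (taking z<0)
x = -0.1232, y = 0.0134

(-0.1232, 0.0134, -0.5202)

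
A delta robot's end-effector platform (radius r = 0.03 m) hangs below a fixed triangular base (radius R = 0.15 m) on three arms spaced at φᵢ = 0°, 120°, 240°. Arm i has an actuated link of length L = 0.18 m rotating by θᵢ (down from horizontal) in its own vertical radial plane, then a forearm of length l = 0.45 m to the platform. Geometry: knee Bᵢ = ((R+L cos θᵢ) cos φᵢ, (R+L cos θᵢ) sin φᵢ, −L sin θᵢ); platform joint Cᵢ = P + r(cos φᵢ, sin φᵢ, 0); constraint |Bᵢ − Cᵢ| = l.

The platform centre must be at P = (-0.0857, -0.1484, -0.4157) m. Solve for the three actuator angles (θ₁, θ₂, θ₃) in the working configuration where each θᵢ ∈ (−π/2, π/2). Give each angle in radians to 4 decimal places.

θ₁ = 0.8727, θ₂ = 0.8726, θ₃ = -0.0875

φ1=0.0° → target in arm frame (-0.0857, -0.1484)
  A cos θ + B sin θ = C:  0.2057·cos θ + -0.4157·sin θ = -0.1862
  √(A²+B²)=0.4638;  θ1 = -1.1113+1.9840 ≈ 0.8727
φ2=120.0° → target in arm frame (-0.0857, 0.1484)
  A=0.2057, B=-0.4157, C=(l²−L²−A²−y'²−z²)/(2L)=-0.1862
  θ2 = atan2(B,A) + arccos(C/0.4638) = 0.8726
rotate P by −φ3: (0.1714, 0.0000, -0.4157)
  e−x'=-0.0514;  (l²−L²−(e−x')²−y'²−z²)/2L = -0.0148
  θ3 = atan2(B,A) + arccos(C/0.4189) = -0.0875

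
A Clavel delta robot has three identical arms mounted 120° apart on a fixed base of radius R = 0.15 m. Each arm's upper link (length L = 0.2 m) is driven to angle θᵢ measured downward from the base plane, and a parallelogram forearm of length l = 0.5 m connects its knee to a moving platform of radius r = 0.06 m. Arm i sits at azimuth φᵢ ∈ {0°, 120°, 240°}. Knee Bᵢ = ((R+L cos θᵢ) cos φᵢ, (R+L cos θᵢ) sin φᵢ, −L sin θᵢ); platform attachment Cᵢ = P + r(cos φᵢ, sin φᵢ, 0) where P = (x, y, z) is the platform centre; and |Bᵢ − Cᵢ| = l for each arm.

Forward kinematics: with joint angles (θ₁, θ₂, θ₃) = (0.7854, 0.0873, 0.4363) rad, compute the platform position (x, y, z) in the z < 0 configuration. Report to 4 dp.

S1 = (0.2314·cos0.0°, 0.2314·sin0.0°, -0.1414) = (0.2314, 0.0000, -0.1414)
S2 = (0.2892·cos120.0°, 0.2892·sin120.0°, -0.0174) = (-0.1446, 0.2505, -0.0174)
S3 = (0.2713·cos240.0°, 0.2713·sin240.0°, -0.0845) = (-0.1356, -0.2349, -0.0845)
subtract pairs → two planes through P
[-0.7521 0.5010 0.2480]·P = 0.0104;  [-0.7341 -0.4698 0.1138]·P = 0.0072
Cramer: x(z) = -0.0118+0.2406z;  y(z) = 0.0031-0.1337z
into |P−S₁|² = l²: 1.0758z² + 0.1650z + -0.1709 = 0;  Δ = 0.7624;  z = -0.4825 or 0.3291 → z<0 root = -0.4825
x = -0.1279, y = 0.0676

(-0.1279, 0.0676, -0.4825)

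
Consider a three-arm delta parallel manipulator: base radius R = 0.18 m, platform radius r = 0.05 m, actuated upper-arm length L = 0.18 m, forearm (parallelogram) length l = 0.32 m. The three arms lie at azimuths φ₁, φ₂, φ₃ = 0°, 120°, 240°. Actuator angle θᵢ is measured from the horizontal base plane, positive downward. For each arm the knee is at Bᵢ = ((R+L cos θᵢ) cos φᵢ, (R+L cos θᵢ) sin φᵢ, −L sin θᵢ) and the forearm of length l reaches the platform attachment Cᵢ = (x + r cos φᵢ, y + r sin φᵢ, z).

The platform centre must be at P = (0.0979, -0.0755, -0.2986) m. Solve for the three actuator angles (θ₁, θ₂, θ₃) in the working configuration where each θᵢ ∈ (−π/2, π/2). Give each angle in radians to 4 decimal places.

φ1=0.0° → target in arm frame (0.0979, -0.0755)
  A cos θ + B sin θ = C:  0.0321·cos θ + -0.2986·sin θ = -0.0719
  √(A²+B²)=0.3003;  θ1 = -1.4637+1.8126 ≈ 0.3489
φ2=120.0° → target in arm frame (-0.1143, -0.0470)
  A=0.2443, B=-0.2986, C=(l²−L²−A²−y'²−z²)/(2L)=-0.2252
  √(A²+B²)=0.3858;  θ2 = -0.8850+2.1941 ≈ 1.3091
arm 3 (φ=240.0°): x'=0.0164, y'=0.1225
  e−x'=0.1136;  (l²−L²−(e−x')²−y'²−z²)/2L = -0.1308
  θ3 = atan2(B,A) + arccos(C/0.3195) = 0.7851

θ₁ = 0.3489, θ₂ = 1.3091, θ₃ = 0.7851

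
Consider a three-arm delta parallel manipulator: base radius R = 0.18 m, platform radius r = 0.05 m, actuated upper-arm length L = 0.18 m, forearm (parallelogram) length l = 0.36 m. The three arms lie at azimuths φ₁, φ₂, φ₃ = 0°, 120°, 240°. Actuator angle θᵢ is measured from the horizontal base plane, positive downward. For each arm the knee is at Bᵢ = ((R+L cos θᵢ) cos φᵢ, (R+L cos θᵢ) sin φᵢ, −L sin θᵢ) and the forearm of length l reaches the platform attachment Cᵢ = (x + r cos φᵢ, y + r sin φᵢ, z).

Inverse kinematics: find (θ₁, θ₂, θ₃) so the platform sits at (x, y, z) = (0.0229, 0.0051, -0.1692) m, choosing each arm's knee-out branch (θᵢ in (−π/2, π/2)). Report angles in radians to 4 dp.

θ₁ = -0.3493, θ₂ = 0.0007, θ₃ = 0.0874

φ1=0.0° → target in arm frame (0.0229, 0.0051)
  A cos θ + B sin θ = C:  0.1071·cos θ + -0.1692·sin θ = 0.1585
  θ1 = atan2(B,A) + arccos(C/0.2002) = -0.3493
arm 2 (φ=120.0°): x'=-0.0070, y'=-0.0224
  A=0.1370, B=-0.1692, C=(l²−L²−A²−y'²−z²)/(2L)=0.1369
  √(A²+B²)=0.2177;  θ2 = -0.8901+0.8907 ≈ 0.0007
arm 3 (φ=240.0°): x'=-0.0159, y'=0.0173
  A cos θ + B sin θ = C:  0.1459·cos θ + -0.1692·sin θ = 0.1305
  θ3 = atan2(B,A) + arccos(C/0.2234) = 0.0874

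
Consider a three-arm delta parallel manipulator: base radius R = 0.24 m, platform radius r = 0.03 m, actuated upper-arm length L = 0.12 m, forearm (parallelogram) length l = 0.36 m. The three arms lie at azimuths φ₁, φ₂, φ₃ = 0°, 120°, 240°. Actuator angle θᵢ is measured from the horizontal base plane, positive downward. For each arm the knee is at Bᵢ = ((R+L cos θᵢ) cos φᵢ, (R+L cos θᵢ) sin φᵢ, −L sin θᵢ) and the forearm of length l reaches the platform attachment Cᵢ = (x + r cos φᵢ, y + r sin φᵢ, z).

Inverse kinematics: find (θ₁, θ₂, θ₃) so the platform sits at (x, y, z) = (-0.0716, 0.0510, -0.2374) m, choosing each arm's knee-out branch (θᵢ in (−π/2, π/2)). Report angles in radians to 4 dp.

θ₁ = 1.1343, θ₂ = -0.1740, θ₃ = 0.6984

rotate P by −φ1: (-0.0716, 0.0510, -0.2374)
  A cos θ + B sin θ = C:  0.2816·cos θ + -0.2374·sin θ = -0.0961
  √(A²+B²)=0.3683;  θ1 = -0.7004+1.8347 ≈ 1.1343
rotate P by −φ2: (0.0800, 0.0365, -0.2374)
  A cos θ + B sin θ = C:  0.1300·cos θ + -0.2374·sin θ = 0.1692
  θ2 = atan2(B,A) + arccos(C/0.2707) = -0.1740
rotate P by −φ3: (-0.0084, -0.0875, -0.2374)
  A cos θ + B sin θ = C:  0.2184·cos θ + -0.2374·sin θ = 0.0146
  θ3 = atan2(B,A) + arccos(C/0.3226) = 0.6984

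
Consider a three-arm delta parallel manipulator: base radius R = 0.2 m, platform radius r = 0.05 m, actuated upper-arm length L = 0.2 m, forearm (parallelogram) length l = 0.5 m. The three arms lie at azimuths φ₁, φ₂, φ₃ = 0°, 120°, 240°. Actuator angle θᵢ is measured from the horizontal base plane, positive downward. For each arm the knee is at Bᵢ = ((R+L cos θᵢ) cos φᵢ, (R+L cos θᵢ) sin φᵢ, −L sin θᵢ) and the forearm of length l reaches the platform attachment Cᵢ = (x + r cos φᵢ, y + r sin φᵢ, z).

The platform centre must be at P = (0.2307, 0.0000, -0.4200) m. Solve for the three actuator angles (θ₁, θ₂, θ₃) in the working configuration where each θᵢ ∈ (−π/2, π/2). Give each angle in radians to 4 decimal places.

rotate P by −φ1: (0.2307, 0.0000, -0.4200)
  A cos θ + B sin θ = C:  -0.0807·cos θ + -0.4200·sin θ = 0.0677
  γ=atan2(-0.4200,-0.0807)=-1.7606;  ψ=arccos(0.1583)=1.4118;  θ1=γ+ψ≈-0.3488
rotate P by −φ2: (-0.1153, -0.1998, -0.4200)
  A=0.2653, B=-0.4200, C=(l²−L²−A²−y'²−z²)/(2L)=-0.1918
  √(A²+B²)=0.4968;  θ2 = -1.0073+1.9672 ≈ 0.9599
φ3=240.0° → target in arm frame (-0.1154, 0.1998)
  e−x'=0.2654;  (l²−L²−(e−x')²−y'²−z²)/2L = -0.1918
  √(A²+B²)=0.4968;  θ3 = -1.0073+1.9672 ≈ 0.9599

θ₁ = -0.3488, θ₂ = 0.9599, θ₃ = 0.9599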